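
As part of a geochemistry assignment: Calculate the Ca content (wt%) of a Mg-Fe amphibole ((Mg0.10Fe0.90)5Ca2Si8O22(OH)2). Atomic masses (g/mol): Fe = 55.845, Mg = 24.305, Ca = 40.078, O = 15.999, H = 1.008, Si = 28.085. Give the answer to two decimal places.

8.40 wt%

Molar mass of (Mg0.10Fe0.90)5Ca2Si8O22(OH)2: 0.50*24.305 + 4.50*55.845 + 2*40.078 + 8*28.085 + 24*15.999 + 2*1.008 = 954.283 g/mol.
Mass of Ca per formula unit: 2 × 40.078 = 80.156 g.
Weight fraction Ca = 80.156 / 954.283 = 0.0840.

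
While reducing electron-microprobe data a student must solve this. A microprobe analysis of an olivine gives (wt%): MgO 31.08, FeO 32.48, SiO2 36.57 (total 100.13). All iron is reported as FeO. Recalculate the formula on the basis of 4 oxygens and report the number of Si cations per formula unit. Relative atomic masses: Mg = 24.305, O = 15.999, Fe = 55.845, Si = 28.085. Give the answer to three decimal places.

MgO: 31.08/40.304 = 0.77114 mol → 0.77114 mol Mg, 0.77114 mol O.
FeO: 32.48/71.844 = 0.45209 mol → 0.45209 mol Fe, 0.45209 mol O.
SiO2: 36.57/60.083 = 0.60866 mol → 0.60866 mol Si, 1.21732 mol O.
Total oxygen = 2.44055 mol. Normalization factor = 4/2.44055 = 1.63897.
Si per 4 O = 0.60866 × 1.63897 = 0.998.

0.998 Si apfu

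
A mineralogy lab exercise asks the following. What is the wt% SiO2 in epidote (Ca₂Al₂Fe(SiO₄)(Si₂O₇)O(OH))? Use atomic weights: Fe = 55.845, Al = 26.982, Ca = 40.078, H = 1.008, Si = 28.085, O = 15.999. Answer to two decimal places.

37.30 wt%

Molar mass of Ca₂Al₂Fe(SiO₄)(Si₂O₇)O(OH) = 2*40.078 + 2*26.982 + 1*55.845 + 3*28.085 + 13*15.999 + 1*1.008 = 483.215 g/mol.
Each formula unit contains 3 Si, equivalent to 3/1 = 3.0000 mol SiO2.
M(SiO2) = 1×28.085 + 2×15.999 = 60.083 g/mol.
Mass of SiO2 per formula unit = 3.0000 × 60.083 = 180.249 g.
SiO2 wt% = 180.249 / 483.215 × 100 = 37.30%.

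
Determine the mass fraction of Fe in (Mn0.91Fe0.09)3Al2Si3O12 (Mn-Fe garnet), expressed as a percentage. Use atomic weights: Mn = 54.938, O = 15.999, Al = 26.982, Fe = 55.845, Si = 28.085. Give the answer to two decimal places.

M((Mn0.91Fe0.09)3Al2Si3O12) = 495.266 g/mol.
Fe contributes 0.27 × 55.845 = 15.078 g per mole.
15.078/495.266 = 0.0304 → 3.04%.

3.04 mass %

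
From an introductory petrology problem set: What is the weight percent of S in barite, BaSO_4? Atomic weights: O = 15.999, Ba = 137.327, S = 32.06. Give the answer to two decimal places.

M(BaSO_4) = 233.383 g/mol.
S contributes 1 × 32.06 = 32.060 g per mole.
32.060/233.383 = 0.1374 → 13.74%.

13.74 wt%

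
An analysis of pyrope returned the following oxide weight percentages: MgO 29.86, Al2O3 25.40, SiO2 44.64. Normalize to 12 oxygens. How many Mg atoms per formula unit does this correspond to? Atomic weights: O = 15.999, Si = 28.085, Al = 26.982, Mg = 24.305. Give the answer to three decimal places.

MgO: 29.86/40.304 = 0.74087 mol → 0.74087 mol Mg, 0.74087 mol O.
Al2O3: 25.40/101.961 = 0.24911 mol → 0.49822 mol Al, 0.74733 mol O.
SiO2: 44.64/60.083 = 0.74297 mol → 0.74297 mol Si, 1.48594 mol O.
Total oxygen = 2.97414 mol. Normalization factor = 12/2.97414 = 4.03478.
Mg per 12 O = 0.74087 × 4.03478 = 2.989.

2.989 Mg apfu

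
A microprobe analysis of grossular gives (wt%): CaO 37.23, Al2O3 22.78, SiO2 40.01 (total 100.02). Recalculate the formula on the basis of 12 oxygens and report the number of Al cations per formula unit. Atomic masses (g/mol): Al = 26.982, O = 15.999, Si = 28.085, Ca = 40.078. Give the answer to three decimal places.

2.011 Al apfu

CaO (M=56.077): mol = 0.66391; Ca = 0.66391, O = 0.66391.
Al2O3 (M=101.961): mol = 0.22342; Al = 0.44684, O = 0.67026.
SiO2 (M=60.083): mol = 0.66591; Si = 0.66591, O = 1.33182.
ΣO = 2.66599; factor = 12/ΣO = 4.50114.
Al apfu = 0.44684 × 4.50114 = 2.011.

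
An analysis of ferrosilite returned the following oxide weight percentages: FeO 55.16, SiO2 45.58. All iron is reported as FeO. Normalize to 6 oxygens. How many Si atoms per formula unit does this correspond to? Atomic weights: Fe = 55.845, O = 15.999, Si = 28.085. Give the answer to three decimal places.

1.992 Si apfu

55.16 wt% FeO ÷ 71.844 g/mol = 0.76777 mol, giving 0.76777 Fe and 0.76777 O.
45.58 wt% SiO2 ÷ 60.083 g/mol = 0.75862 mol, giving 0.75862 Si and 1.51724 O.
Oxygen sums to 2.28501; scaling by 6/2.28501 = 2.62581 puts the formula on 6 O.
Si: 0.75862 × 2.62581 = 1.992 atoms per formula unit.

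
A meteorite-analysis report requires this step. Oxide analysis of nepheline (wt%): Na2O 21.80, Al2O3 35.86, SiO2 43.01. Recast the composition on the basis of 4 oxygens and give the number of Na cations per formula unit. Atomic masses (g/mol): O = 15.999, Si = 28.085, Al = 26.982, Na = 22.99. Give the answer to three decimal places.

Na2O (M=61.979): mol = 0.35173; Na = 0.70346, O = 0.35173.
Al2O3 (M=101.961): mol = 0.35170; Al = 0.70340, O = 1.05510.
SiO2 (M=60.083): mol = 0.71584; Si = 0.71584, O = 1.43168.
ΣO = 2.83851; factor = 4/ΣO = 1.40919.
Na apfu = 0.70346 × 1.40919 = 0.991.

0.991 Na apfu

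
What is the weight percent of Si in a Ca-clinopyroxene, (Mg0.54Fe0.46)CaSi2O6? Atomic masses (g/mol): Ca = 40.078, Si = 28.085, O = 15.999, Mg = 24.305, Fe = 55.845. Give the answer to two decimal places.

Molar mass of (Mg0.54Fe0.46)CaSi2O6: 0.54×24.305 + 0.46×55.845 + 1×40.078 + 2×28.085 + 6×15.999 = 231.055 g/mol.
Mass of Si per formula unit: 2 × 28.085 = 56.170 g.
Weight fraction Si = 56.170 / 231.055 = 0.2431.

24.31 wt%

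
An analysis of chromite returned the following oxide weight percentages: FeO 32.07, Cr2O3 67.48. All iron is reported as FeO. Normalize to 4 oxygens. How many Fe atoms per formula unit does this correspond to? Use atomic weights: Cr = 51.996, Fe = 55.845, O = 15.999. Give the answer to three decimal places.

1.004 Fe apfu

FeO (M=71.844): mol = 0.44638; Fe = 0.44638, O = 0.44638.
Cr2O3 (M=151.989): mol = 0.44398; Cr = 0.88796, O = 1.33194.
ΣO = 1.77832; factor = 4/ΣO = 2.24931.
Fe apfu = 0.44638 × 2.24931 = 1.004.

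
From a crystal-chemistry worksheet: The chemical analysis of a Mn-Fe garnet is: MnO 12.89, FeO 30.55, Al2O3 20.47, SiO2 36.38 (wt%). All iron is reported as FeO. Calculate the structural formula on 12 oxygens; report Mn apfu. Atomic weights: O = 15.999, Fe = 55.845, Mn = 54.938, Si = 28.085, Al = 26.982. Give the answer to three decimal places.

0.901 Mn apfu

MnO (M=70.937): mol = 0.18171; Mn = 0.18171, O = 0.18171.
FeO (M=71.844): mol = 0.42523; Fe = 0.42523, O = 0.42523.
Al2O3 (M=101.961): mol = 0.20076; Al = 0.40152, O = 0.60228.
SiO2 (M=60.083): mol = 0.60550; Si = 0.60550, O = 1.21100.
ΣO = 2.42022; factor = 12/ΣO = 4.95823.
Mn apfu = 0.18171 × 4.95823 = 0.901.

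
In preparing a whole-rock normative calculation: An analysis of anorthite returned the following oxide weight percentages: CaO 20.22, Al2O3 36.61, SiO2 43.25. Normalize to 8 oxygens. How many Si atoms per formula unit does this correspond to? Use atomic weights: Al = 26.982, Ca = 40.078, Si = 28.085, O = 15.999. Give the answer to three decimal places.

CaO: 20.22/56.077 = 0.36058 mol → 0.36058 mol Ca, 0.36058 mol O.
Al2O3: 36.61/101.961 = 0.35906 mol → 0.71812 mol Al, 1.07718 mol O.
SiO2: 43.25/60.083 = 0.71984 mol → 0.71984 mol Si, 1.43968 mol O.
Total oxygen = 2.87744 mol. Normalization factor = 8/2.87744 = 2.78025.
Si per 8 O = 0.71984 × 2.78025 = 2.001.

2.001 Si apfu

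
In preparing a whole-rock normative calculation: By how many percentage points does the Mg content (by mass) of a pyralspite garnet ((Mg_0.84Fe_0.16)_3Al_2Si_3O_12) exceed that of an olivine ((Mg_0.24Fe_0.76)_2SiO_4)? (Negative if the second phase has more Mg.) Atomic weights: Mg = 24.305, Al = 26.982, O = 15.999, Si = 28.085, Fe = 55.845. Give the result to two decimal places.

8.46 percentage points

First mineral: 61.249 g Mg in 418.261 g formula = 14.64 wt% Mg.
Second mineral: 11.666 g Mg in 188.632 g formula = 6.18 wt% Mg.
14.64% − 6.18% gives a difference of 8.46 percentage points.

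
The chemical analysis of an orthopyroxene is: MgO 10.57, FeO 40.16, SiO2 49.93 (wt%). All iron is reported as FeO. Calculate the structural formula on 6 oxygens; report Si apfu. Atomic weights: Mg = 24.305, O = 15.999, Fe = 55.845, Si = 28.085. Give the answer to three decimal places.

2.008 Si apfu

10.57 wt% MgO ÷ 40.304 g/mol = 0.26226 mol, giving 0.26226 Mg and 0.26226 O.
40.16 wt% FeO ÷ 71.844 g/mol = 0.55899 mol, giving 0.55899 Fe and 0.55899 O.
49.93 wt% SiO2 ÷ 60.083 g/mol = 0.83102 mol, giving 0.83102 Si and 1.66204 O.
Oxygen sums to 2.48329; scaling by 6/2.48329 = 2.41615 puts the formula on 6 O.
Si: 0.83102 × 2.41615 = 2.008 atoms per formula unit.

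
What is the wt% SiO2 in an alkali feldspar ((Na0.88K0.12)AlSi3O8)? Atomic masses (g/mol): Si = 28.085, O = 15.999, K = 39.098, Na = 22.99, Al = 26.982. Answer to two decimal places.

Molar mass of (Na0.88K0.12)AlSi3O8 = 0.88×22.99 + 0.12×39.098 + 1×26.982 + 3×28.085 + 8×15.999 = 264.152 g/mol.
Each formula unit contains 3 Si, equivalent to 3/1 = 3.0000 mol SiO2.
M(SiO2) = 1×28.085 + 2×15.999 = 60.083 g/mol.
Mass of SiO2 per formula unit = 3.0000 × 60.083 = 180.249 g.
SiO2 wt% = 180.249 / 264.152 × 100 = 68.24%.

68.24 wt%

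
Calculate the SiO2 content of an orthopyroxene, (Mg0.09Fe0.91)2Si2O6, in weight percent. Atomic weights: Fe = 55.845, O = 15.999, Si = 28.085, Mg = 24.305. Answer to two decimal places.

46.54 wt%

M((Mg0.09Fe0.91)2Si2O6) = 258.177 g/mol; M(SiO2) = 60.083 g/mol.
Moles SiO2 per formula unit = 2 Si ÷ 1 = 2.0000.
SiO2 fraction = (2.0000 × 60.083) / 258.177 = 120.166/258.177 = 0.4654.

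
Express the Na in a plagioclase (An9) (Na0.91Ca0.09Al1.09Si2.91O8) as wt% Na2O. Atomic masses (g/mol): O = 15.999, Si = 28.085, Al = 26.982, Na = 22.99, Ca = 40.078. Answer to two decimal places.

M(Na0.91Ca0.09Al1.09Si2.91O8) = 263.658 g/mol; M(Na2O) = 61.979 g/mol.
Moles Na2O per formula unit = 0.91 Na ÷ 2 = 0.4550.
Na2O fraction = (0.4550 × 61.979) / 263.658 = 28.200/263.658 = 0.1070.

10.70 wt%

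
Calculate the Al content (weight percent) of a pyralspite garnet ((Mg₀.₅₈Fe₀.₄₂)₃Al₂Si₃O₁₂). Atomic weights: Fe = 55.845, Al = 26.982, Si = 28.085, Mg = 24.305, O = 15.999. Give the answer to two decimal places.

Molar mass of (Mg₀.₅₈Fe₀.₄₂)₃Al₂Si₃O₁₂: 1.74·24.305 + 1.26·55.845 + 2·26.982 + 3·28.085 + 12·15.999 = 442.862 g/mol.
Mass of Al per formula unit: 2 × 26.982 = 53.964 g.
Weight fraction Al = 53.964 / 442.862 = 0.1219.

12.19 weight percent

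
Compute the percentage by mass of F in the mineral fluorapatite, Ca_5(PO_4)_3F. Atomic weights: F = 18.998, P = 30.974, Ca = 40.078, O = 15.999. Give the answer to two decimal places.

Formula mass = 5·40.078 + 3·30.974 + 12·15.999 + 1·18.998 = 504.298 g/mol, of which 18.998 g is F.
So F makes up 18.998/504.298 = 0.0377 of the mass, i.e. 3.77%.

3.77 mass %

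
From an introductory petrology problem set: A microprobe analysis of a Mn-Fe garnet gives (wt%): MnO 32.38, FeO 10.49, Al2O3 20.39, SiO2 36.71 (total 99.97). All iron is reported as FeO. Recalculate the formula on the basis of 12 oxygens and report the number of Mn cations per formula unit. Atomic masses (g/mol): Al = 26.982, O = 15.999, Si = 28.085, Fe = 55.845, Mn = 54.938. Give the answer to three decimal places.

32.38 wt% MnO ÷ 70.937 g/mol = 0.45646 mol, giving 0.45646 Mn and 0.45646 O.
10.49 wt% FeO ÷ 71.844 g/mol = 0.14601 mol, giving 0.14601 Fe and 0.14601 O.
20.39 wt% Al2O3 ÷ 101.961 g/mol = 0.19998 mol, giving 0.39996 Al and 0.59994 O.
36.71 wt% SiO2 ÷ 60.083 g/mol = 0.61099 mol, giving 0.61099 Si and 1.22198 O.
Oxygen sums to 2.42439; scaling by 12/2.42439 = 4.94970 puts the formula on 12 O.
Mn: 0.45646 × 4.94970 = 2.259 atoms per formula unit.

2.259 Mn apfu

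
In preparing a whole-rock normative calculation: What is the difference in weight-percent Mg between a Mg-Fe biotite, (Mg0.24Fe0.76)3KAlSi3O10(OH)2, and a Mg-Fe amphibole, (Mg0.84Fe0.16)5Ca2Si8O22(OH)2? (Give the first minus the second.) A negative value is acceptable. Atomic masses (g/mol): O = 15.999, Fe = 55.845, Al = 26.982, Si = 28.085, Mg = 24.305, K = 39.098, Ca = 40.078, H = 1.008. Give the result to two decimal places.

M((Mg0.24Fe0.76)3KAlSi3O10(OH)2) = 489.165 g/mol, so wt% Mg = 17.500/489.165 × 100 = 3.58%.
M((Mg0.84Fe0.16)5Ca2Si8O22(OH)2) = 837.585 g/mol, so wt% Mg = 102.081/837.585 × 100 = 12.19%.
3.58 − 12.19 = -8.61 pp.

-8.61 percentage points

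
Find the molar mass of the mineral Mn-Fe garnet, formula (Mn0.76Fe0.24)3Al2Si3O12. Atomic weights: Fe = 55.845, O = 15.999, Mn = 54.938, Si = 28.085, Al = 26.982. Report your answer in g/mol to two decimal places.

495.67 g/mol

The formula mass is the sum 2.28*54.938 + 0.72*55.845 + 2*26.982 + 3*28.085 + 12*15.999.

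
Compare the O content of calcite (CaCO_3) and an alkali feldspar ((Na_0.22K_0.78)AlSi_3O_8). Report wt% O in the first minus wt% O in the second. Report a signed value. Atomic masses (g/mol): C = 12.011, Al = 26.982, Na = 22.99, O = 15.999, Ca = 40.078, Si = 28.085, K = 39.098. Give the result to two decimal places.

1.38 percentage points

M(CaCO_3) = 100.086 g/mol, so wt% O = 47.997/100.086 × 100 = 47.96%.
M((Na_0.22K_0.78)AlSi_3O_8) = 274.783 g/mol, so wt% O = 127.992/274.783 × 100 = 46.58%.
47.96 − 46.58 = 1.38 pp.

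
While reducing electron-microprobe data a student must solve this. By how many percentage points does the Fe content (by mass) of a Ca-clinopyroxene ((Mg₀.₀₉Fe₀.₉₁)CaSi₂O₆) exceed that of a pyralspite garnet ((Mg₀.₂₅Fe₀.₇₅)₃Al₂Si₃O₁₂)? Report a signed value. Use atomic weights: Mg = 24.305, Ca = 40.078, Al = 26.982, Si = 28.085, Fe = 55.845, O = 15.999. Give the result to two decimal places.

-5.78 percentage points

M((Mg₀.₀₉Fe₀.₉₁)CaSi₂O₆) = 245.248 g/mol, so wt% Fe = 50.819/245.248 × 100 = 20.72%.
M((Mg₀.₂₅Fe₀.₇₅)₃Al₂Si₃O₁₂) = 474.087 g/mol, so wt% Fe = 125.651/474.087 × 100 = 26.50%.
20.72 − 26.50 = -5.78 pp.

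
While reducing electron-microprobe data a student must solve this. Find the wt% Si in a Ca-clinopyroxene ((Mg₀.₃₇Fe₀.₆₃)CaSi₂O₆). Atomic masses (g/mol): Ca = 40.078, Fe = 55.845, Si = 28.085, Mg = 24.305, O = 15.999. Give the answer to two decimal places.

23.76 mass %

Molar mass of (Mg₀.₃₇Fe₀.₆₃)CaSi₂O₆: 0.37*24.305 + 0.63*55.845 + 1*40.078 + 2*28.085 + 6*15.999 = 236.417 g/mol.
Mass of Si per formula unit: 2 × 28.085 = 56.170 g.
Weight fraction Si = 56.170 / 236.417 = 0.2376.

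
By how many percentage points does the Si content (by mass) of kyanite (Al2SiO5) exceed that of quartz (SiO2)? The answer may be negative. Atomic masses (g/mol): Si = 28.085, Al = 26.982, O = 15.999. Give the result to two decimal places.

-29.41 percentage points

M(Al2SiO5) = 162.044 g/mol, so wt% Si = 28.085/162.044 × 100 = 17.33%.
M(SiO2) = 60.083 g/mol, so wt% Si = 28.085/60.083 × 100 = 46.74%.
17.33 − 46.74 = -29.41 pp.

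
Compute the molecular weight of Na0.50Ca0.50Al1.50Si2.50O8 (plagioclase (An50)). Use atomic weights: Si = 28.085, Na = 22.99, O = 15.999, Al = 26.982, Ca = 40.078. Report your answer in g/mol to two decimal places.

270.21 g/mol

Na: 0.50 × 22.99 = 11.4950
Ca: 0.50 × 40.078 = 20.0390
Al: 1.50 × 26.982 = 40.4730
Si: 2.50 × 28.085 = 70.2125
O: 8 × 15.999 = 127.9920
Summing the contributions gives the formula mass.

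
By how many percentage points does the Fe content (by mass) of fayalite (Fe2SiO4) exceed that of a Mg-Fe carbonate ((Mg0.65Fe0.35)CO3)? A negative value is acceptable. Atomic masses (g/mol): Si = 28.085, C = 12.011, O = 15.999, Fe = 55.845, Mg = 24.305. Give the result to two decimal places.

Fe in Fe2SiO4: molar mass 203.771 g/mol; 2×55.845 = 111.690 g → 54.81 wt%.
Fe in (Mg0.65Fe0.35)CO3: molar mass 95.352 g/mol; 0.35×55.845 = 19.546 g → 20.50 wt%.
Difference = 54.81 − 20.50 = 34.31 percentage points.

34.31 percentage points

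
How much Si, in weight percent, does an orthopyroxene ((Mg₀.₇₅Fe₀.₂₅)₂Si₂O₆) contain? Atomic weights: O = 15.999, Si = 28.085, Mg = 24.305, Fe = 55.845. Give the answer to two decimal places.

25.94 weight percent

M((Mg₀.₇₅Fe₀.₂₅)₂Si₂O₆) = 216.544 g/mol.
Si contributes 2 × 28.085 = 56.170 g per mole.
56.170/216.544 = 0.2594 → 25.94%.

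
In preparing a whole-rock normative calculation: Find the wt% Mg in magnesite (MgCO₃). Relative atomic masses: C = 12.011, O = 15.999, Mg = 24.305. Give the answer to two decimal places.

28.83 wt%

Formula mass = 1×24.305 + 1×12.011 + 3×15.999 = 84.313 g/mol, of which 24.305 g is Mg.
So Mg makes up 24.305/84.313 = 0.2883 of the mass, i.e. 28.83%.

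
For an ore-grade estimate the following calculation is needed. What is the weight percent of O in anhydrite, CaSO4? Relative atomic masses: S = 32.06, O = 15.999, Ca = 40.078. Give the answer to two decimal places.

Formula mass = 1·40.078 + 1·32.06 + 4·15.999 = 136.134 g/mol, of which 63.996 g is O.
So O makes up 63.996/136.134 = 0.4701 of the mass, i.e. 47.01%.

47.01 wt%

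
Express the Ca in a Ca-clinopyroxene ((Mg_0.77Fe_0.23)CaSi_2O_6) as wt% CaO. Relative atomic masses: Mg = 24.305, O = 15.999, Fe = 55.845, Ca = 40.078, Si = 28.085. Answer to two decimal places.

25.06 wt%

M((Mg_0.77Fe_0.23)CaSi_2O_6) = 223.801 g/mol; M(CaO) = 56.077 g/mol.
Moles CaO per formula unit = 1 Ca ÷ 1 = 1.0000.
CaO fraction = (1.0000 × 56.077) / 223.801 = 56.077/223.801 = 0.2506.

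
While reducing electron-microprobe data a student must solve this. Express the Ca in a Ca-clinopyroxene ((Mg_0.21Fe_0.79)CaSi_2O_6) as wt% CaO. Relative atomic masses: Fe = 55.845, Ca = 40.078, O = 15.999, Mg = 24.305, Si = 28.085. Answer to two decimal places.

Molar mass of (Mg_0.21Fe_0.79)CaSi_2O_6 = 0.21×24.305 + 0.79×55.845 + 1×40.078 + 2×28.085 + 6×15.999 = 241.464 g/mol.
Each formula unit contains 1 Ca, equivalent to 1/1 = 1.0000 mol CaO.
M(CaO) = 1×40.078 + 1×15.999 = 56.077 g/mol.
Mass of CaO per formula unit = 1.0000 × 56.077 = 56.077 g.
CaO wt% = 56.077 / 241.464 × 100 = 23.22%.

23.22 wt%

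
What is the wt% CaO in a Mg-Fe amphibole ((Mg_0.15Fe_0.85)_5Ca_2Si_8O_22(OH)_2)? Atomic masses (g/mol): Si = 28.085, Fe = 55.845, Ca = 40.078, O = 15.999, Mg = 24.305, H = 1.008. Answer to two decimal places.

Formula mass = 946.398 g/mol.
2 Ca → 2.0000 mol CaO per formula unit; M(CaO) = 56.077, so CaO mass = 112.154 g.
112.154/946.398 × 100 = 11.85 wt%.

11.85 wt%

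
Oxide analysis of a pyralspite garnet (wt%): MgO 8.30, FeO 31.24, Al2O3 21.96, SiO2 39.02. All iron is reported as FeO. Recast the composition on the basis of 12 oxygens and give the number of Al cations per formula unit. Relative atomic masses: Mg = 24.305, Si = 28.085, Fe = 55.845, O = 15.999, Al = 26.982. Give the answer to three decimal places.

MgO: 8.30/40.304 = 0.20593 mol → 0.20593 mol Mg, 0.20593 mol O.
FeO: 31.24/71.844 = 0.43483 mol → 0.43483 mol Fe, 0.43483 mol O.
Al2O3: 21.96/101.961 = 0.21538 mol → 0.43076 mol Al, 0.64614 mol O.
SiO2: 39.02/60.083 = 0.64943 mol → 0.64943 mol Si, 1.29886 mol O.
Total oxygen = 2.58576 mol. Normalization factor = 12/2.58576 = 4.64080.
Al per 12 O = 0.43076 × 4.64080 = 1.999.

1.999 Al apfu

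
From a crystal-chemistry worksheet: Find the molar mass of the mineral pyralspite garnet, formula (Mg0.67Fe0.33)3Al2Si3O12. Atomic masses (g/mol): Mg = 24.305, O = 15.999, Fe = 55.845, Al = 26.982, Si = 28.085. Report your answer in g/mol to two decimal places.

M = 2.01·24.305 + 0.99·55.845 + 2·26.982 + 3·28.085 + 12·15.999

434.35 g/mol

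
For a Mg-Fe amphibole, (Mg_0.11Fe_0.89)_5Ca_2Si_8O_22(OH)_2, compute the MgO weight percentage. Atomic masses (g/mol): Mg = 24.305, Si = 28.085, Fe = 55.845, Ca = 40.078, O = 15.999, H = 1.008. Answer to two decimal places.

2.33 wt%

M((Mg_0.11Fe_0.89)_5Ca_2Si_8O_22(OH)_2) = 952.706 g/mol; M(MgO) = 40.304 g/mol.
Moles MgO per formula unit = 0.55 Mg ÷ 1 = 0.5500.
MgO fraction = (0.5500 × 40.304) / 952.706 = 22.167/952.706 = 0.0233.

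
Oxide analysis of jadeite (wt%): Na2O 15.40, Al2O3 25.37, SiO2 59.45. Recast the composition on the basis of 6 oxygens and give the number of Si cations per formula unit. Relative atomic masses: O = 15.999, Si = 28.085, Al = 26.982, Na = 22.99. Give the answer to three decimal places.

Na2O (M=61.979): mol = 0.24847; Na = 0.49694, O = 0.24847.
Al2O3 (M=101.961): mol = 0.24882; Al = 0.49764, O = 0.74646.
SiO2 (M=60.083): mol = 0.98946; Si = 0.98946, O = 1.97892.
ΣO = 2.97385; factor = 6/ΣO = 2.01759.
Si apfu = 0.98946 × 2.01759 = 1.996.

1.996 Si apfu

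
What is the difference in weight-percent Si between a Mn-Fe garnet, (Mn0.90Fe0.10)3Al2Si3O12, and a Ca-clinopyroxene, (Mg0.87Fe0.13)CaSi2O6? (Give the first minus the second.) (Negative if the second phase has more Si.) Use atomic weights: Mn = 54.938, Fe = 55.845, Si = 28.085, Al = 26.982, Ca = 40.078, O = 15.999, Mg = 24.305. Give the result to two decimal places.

M((Mn0.90Fe0.10)3Al2Si3O12) = 495.293 g/mol, so wt% Si = 84.255/495.293 × 100 = 17.01%.
M((Mg0.87Fe0.13)CaSi2O6) = 220.647 g/mol, so wt% Si = 56.170/220.647 × 100 = 25.46%.
17.01 − 25.46 = -8.45 pp.

-8.45 percentage points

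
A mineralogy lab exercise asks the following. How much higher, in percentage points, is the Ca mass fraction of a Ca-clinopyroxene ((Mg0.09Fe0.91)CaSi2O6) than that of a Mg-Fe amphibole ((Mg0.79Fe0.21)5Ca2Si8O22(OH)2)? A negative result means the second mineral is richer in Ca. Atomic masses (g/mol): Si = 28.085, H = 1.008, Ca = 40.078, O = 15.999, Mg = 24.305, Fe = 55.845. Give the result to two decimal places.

Ca in (Mg0.09Fe0.91)CaSi2O6: molar mass 245.248 g/mol; 1×40.078 = 40.078 g → 16.34 wt%.
Ca in (Mg0.79Fe0.21)5Ca2Si8O22(OH)2: molar mass 845.470 g/mol; 2×40.078 = 80.156 g → 9.48 wt%.
Difference = 16.34 − 9.48 = 6.86 percentage points.

6.86 percentage points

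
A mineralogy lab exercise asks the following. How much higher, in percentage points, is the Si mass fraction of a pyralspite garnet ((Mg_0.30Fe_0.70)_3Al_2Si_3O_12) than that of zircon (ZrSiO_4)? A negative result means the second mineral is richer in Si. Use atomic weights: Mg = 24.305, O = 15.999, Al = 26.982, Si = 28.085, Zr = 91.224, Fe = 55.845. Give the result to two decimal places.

2.63 percentage points

Si in (Mg_0.30Fe_0.70)_3Al_2Si_3O_12: molar mass 469.356 g/mol; 3×28.085 = 84.255 g → 17.95 wt%.
Si in ZrSiO_4: molar mass 183.305 g/mol; 1×28.085 = 28.085 g → 15.32 wt%.
Difference = 17.95 − 15.32 = 2.63 percentage points.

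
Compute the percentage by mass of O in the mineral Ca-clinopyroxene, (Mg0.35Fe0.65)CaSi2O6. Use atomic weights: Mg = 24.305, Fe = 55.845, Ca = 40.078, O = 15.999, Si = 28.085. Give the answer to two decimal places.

Molar mass of (Mg0.35Fe0.65)CaSi2O6: 0.35·24.305 + 0.65·55.845 + 1·40.078 + 2·28.085 + 6·15.999 = 237.048 g/mol.
Mass of O per formula unit: 6 × 15.999 = 95.994 g.
Weight fraction O = 95.994 / 237.048 = 0.4050.

40.50 mass %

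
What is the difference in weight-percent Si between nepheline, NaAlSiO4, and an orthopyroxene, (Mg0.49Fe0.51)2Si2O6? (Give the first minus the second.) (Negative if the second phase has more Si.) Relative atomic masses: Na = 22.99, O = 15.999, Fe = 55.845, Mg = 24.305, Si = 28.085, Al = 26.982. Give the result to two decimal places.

-4.34 percentage points

Si in NaAlSiO4: molar mass 142.053 g/mol; 1×28.085 = 28.085 g → 19.77 wt%.
Si in (Mg0.49Fe0.51)2Si2O6: molar mass 232.945 g/mol; 2×28.085 = 56.170 g → 24.11 wt%.
Difference = 19.77 − 24.11 = -4.34 percentage points.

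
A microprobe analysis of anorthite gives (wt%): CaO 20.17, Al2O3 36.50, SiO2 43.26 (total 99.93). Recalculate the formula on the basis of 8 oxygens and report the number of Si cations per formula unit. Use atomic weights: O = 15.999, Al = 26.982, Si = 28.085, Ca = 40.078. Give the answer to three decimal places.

2.004 Si apfu

CaO: 20.17/56.077 = 0.35968 mol → 0.35968 mol Ca, 0.35968 mol O.
Al2O3: 36.50/101.961 = 0.35798 mol → 0.71596 mol Al, 1.07394 mol O.
SiO2: 43.26/60.083 = 0.72000 mol → 0.72000 mol Si, 1.44000 mol O.
Total oxygen = 2.87362 mol. Normalization factor = 8/2.87362 = 2.78394.
Si per 8 O = 0.72000 × 2.78394 = 2.004.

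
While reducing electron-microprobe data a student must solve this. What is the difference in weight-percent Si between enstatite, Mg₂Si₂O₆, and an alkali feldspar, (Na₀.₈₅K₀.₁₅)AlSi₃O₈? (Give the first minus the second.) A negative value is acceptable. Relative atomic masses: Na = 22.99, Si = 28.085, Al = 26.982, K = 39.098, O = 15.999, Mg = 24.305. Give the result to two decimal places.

-3.86 percentage points

First mineral: 56.170 g Si in 200.774 g formula = 27.98 wt% Si.
Second mineral: 84.255 g Si in 264.635 g formula = 31.84 wt% Si.
27.98% − 31.84% gives a difference of -3.86 percentage points.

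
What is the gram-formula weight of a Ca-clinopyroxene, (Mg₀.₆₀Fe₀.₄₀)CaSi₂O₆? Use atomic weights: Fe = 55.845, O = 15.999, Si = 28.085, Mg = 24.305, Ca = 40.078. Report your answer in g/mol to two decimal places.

M = 0.60×24.305 + 0.40×55.845 + 1×40.078 + 2×28.085 + 6×15.999

229.16 g/mol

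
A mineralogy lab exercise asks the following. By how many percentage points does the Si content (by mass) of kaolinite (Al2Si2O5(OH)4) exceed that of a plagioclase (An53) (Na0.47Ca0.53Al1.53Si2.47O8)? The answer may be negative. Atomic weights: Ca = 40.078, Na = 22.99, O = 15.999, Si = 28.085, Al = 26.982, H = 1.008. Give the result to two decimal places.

First mineral: 56.170 g Si in 258.157 g formula = 21.76 wt% Si.
Second mineral: 69.370 g Si in 270.691 g formula = 25.63 wt% Si.
21.76% − 25.63% gives a difference of -3.87 percentage points.

-3.87 percentage points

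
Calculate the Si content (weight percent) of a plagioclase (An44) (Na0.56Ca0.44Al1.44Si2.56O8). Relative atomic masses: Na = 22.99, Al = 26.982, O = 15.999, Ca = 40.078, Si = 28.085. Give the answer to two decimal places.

Formula mass = 0.56×22.99 + 0.44×40.078 + 1.44×26.982 + 2.56×28.085 + 8×15.999 = 269.252 g/mol, of which 71.898 g is Si.
So Si makes up 71.898/269.252 = 0.2670 of the mass, i.e. 26.70%.

26.70 weight percent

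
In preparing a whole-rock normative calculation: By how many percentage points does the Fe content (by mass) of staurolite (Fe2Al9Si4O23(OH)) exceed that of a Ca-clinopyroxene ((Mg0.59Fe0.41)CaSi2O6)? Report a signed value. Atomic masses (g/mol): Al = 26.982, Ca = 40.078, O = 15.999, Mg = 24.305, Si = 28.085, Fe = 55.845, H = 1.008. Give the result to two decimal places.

3.13 percentage points

M(Fe2Al9Si4O23(OH)) = 851.852 g/mol, so wt% Fe = 111.690/851.852 × 100 = 13.11%.
M((Mg0.59Fe0.41)CaSi2O6) = 229.478 g/mol, so wt% Fe = 22.896/229.478 × 100 = 9.98%.
13.11 − 9.98 = 3.13 pp.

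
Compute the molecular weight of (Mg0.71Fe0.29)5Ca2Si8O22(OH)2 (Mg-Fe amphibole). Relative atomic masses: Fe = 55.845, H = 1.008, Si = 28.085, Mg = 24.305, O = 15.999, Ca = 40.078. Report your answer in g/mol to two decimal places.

858.09 g/mol

The formula mass is the sum 3.55*24.305 + 1.45*55.845 + 2*40.078 + 8*28.085 + 24*15.999 + 2*1.008.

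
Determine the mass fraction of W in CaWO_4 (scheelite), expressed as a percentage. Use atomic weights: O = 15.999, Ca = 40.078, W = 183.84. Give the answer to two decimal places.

M(CaWO_4) = 287.914 g/mol.
W contributes 1 × 183.84 = 183.840 g per mole.
183.840/287.914 = 0.6385 → 63.85%.

63.85 mass %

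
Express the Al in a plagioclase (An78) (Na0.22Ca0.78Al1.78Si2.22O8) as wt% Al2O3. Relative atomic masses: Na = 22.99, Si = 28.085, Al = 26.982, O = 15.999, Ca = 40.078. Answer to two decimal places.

33.04 wt%

Formula mass = 274.687 g/mol.
1.78 Al → 0.8900 mol Al2O3 per formula unit; M(Al2O3) = 101.961, so Al2O3 mass = 90.745 g.
90.745/274.687 × 100 = 33.04 wt%.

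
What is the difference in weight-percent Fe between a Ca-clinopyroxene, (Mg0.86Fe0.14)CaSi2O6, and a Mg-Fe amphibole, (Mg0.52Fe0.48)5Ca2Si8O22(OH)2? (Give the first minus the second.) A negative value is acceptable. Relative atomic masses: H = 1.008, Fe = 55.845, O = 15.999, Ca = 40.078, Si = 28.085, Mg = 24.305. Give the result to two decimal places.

-11.55 percentage points

First mineral: 7.818 g Fe in 220.963 g formula = 3.54 wt% Fe.
Second mineral: 134.028 g Fe in 888.049 g formula = 15.09 wt% Fe.
3.54% − 15.09% gives a difference of -11.55 percentage points.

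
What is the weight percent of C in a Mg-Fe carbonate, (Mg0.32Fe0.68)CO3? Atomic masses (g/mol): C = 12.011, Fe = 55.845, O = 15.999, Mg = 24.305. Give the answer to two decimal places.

Molar mass of (Mg0.32Fe0.68)CO3: 0.32·24.305 + 0.68·55.845 + 1·12.011 + 3·15.999 = 105.760 g/mol.
Mass of C per formula unit: 1 × 12.011 = 12.011 g.
Weight fraction C = 12.011 / 105.760 = 0.1136.

11.36 weight percent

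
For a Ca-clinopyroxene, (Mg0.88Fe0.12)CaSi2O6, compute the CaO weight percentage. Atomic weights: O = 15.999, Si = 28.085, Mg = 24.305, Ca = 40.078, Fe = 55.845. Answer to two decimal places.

25.45 wt%

Formula mass = 220.332 g/mol.
1 Ca → 1.0000 mol CaO per formula unit; M(CaO) = 56.077, so CaO mass = 56.077 g.
56.077/220.332 × 100 = 25.45 wt%.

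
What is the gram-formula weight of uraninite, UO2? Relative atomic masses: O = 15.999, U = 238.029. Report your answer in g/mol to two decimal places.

The formula mass is the sum 1*238.029 + 2*15.999.

270.03 g/mol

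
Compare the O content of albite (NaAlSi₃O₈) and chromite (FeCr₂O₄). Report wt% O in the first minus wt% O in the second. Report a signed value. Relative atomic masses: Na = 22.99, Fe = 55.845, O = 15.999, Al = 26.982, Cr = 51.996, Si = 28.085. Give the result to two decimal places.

O in NaAlSi₃O₈: molar mass 262.219 g/mol; 8×15.999 = 127.992 g → 48.81 wt%.
O in FeCr₂O₄: molar mass 223.833 g/mol; 4×15.999 = 63.996 g → 28.59 wt%.
Difference = 48.81 − 28.59 = 20.22 percentage points.

20.22 percentage points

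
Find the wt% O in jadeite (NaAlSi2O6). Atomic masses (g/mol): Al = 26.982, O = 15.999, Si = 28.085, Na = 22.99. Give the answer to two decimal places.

Molar mass of NaAlSi2O6: 1*22.99 + 1*26.982 + 2*28.085 + 6*15.999 = 202.136 g/mol.
Mass of O per formula unit: 6 × 15.999 = 95.994 g.
Weight fraction O = 95.994 / 202.136 = 0.4749.

47.49 wt%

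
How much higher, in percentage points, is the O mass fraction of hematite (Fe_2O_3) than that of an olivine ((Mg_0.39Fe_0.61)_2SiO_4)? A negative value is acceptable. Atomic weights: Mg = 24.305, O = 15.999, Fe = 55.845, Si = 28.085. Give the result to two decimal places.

-5.66 percentage points

First mineral: 47.997 g O in 159.687 g formula = 30.06 wt% O.
Second mineral: 63.996 g O in 179.170 g formula = 35.72 wt% O.
30.06% − 35.72% gives a difference of -5.66 percentage points.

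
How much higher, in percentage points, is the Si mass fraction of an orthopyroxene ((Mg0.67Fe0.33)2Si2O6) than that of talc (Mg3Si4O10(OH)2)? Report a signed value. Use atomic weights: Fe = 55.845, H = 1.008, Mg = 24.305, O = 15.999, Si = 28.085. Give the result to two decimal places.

M((Mg0.67Fe0.33)2Si2O6) = 221.590 g/mol, so wt% Si = 56.170/221.590 × 100 = 25.35%.
M(Mg3Si4O10(OH)2) = 379.259 g/mol, so wt% Si = 112.340/379.259 × 100 = 29.62%.
25.35 − 29.62 = -4.27 pp.

-4.27 percentage points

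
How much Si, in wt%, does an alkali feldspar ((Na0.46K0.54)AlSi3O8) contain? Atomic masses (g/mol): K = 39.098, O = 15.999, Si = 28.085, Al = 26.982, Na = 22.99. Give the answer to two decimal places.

31.10 wt%

M((Na0.46K0.54)AlSi3O8) = 270.917 g/mol.
Si contributes 3 × 28.085 = 84.255 g per mole.
84.255/270.917 = 0.3110 → 31.10%.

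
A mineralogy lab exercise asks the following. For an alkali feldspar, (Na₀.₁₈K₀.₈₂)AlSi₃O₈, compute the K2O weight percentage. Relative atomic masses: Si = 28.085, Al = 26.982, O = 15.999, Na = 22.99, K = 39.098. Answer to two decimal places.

14.02 wt%

Formula mass = 275.428 g/mol.
0.82 K → 0.4100 mol K2O per formula unit; M(K2O) = 94.195, so K2O mass = 38.620 g.
38.620/275.428 × 100 = 14.02 wt%.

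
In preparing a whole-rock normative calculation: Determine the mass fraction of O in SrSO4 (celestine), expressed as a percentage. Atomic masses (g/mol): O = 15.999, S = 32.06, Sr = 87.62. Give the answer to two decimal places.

34.84 wt%

M(SrSO4) = 183.676 g/mol.
O contributes 4 × 15.999 = 63.996 g per mole.
63.996/183.676 = 0.3484 → 34.84%.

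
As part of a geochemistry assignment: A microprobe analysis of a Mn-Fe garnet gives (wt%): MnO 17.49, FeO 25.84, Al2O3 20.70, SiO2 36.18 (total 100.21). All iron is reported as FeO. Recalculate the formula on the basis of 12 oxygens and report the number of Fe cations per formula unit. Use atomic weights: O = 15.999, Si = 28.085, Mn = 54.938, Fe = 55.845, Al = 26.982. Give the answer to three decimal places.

1.784 Fe apfu

MnO (M=70.937): mol = 0.24656; Mn = 0.24656, O = 0.24656.
FeO (M=71.844): mol = 0.35967; Fe = 0.35967, O = 0.35967.
Al2O3 (M=101.961): mol = 0.20302; Al = 0.40604, O = 0.60906.
SiO2 (M=60.083): mol = 0.60217; Si = 0.60217, O = 1.20434.
ΣO = 2.41963; factor = 12/ΣO = 4.95944.
Fe apfu = 0.35967 × 4.95944 = 1.784.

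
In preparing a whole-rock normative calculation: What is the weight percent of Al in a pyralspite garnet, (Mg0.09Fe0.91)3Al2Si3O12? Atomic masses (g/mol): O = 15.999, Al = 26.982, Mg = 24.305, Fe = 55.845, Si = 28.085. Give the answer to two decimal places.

11.03 wt%

Formula mass = 0.27×24.305 + 2.73×55.845 + 2×26.982 + 3×28.085 + 12×15.999 = 489.226 g/mol, of which 53.964 g is Al.
So Al makes up 53.964/489.226 = 0.1103 of the mass, i.e. 11.03%.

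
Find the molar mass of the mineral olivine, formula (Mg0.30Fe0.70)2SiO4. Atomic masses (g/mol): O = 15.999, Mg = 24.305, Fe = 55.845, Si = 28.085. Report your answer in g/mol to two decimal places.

184.85 g/mol

The formula mass is the sum 0.60(24.305) + 1.40(55.845) + 1(28.085) + 4(15.999).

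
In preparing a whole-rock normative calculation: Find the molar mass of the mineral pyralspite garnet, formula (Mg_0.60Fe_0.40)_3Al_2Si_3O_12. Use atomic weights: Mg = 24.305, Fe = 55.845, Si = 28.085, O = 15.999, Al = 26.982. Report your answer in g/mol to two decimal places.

The formula mass is the sum 1.80×24.305 + 1.20×55.845 + 2×26.982 + 3×28.085 + 12×15.999.

440.97 g/mol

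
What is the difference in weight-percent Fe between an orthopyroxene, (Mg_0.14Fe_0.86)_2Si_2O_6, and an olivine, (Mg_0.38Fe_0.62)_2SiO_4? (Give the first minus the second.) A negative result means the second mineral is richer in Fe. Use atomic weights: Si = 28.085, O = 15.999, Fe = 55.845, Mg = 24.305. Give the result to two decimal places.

Fe in (Mg_0.14Fe_0.86)_2Si_2O_6: molar mass 255.023 g/mol; 1.72×55.845 = 96.053 g → 37.66 wt%.
Fe in (Mg_0.38Fe_0.62)_2SiO_4: molar mass 179.801 g/mol; 1.24×55.845 = 69.248 g → 38.51 wt%.
Difference = 37.66 − 38.51 = -0.85 percentage points.

-0.85 percentage points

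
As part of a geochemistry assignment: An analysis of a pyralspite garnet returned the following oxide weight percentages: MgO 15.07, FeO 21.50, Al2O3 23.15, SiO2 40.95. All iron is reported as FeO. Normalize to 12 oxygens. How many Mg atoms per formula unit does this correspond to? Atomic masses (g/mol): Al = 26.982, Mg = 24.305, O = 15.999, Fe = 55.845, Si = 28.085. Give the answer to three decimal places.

1.651 Mg apfu

MgO (M=40.304): mol = 0.37391; Mg = 0.37391, O = 0.37391.
FeO (M=71.844): mol = 0.29926; Fe = 0.29926, O = 0.29926.
Al2O3 (M=101.961): mol = 0.22705; Al = 0.45410, O = 0.68115.
SiO2 (M=60.083): mol = 0.68156; Si = 0.68156, O = 1.36312.
ΣO = 2.71744; factor = 12/ΣO = 4.41592.
Mg apfu = 0.37391 × 4.41592 = 1.651.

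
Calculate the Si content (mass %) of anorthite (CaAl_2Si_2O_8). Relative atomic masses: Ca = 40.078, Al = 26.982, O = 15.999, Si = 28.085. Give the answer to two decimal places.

20.19 mass %

Formula mass = 1*40.078 + 2*26.982 + 2*28.085 + 8*15.999 = 278.204 g/mol, of which 56.170 g is Si.
So Si makes up 56.170/278.204 = 0.2019 of the mass, i.e. 20.19%.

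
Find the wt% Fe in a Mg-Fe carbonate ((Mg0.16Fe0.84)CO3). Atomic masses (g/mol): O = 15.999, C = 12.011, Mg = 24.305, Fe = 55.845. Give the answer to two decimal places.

Molar mass of (Mg0.16Fe0.84)CO3: 0.16*24.305 + 0.84*55.845 + 1*12.011 + 3*15.999 = 110.807 g/mol.
Mass of Fe per formula unit: 0.84 × 55.845 = 46.910 g.
Weight fraction Fe = 46.910 / 110.807 = 0.4233.

42.33 wt%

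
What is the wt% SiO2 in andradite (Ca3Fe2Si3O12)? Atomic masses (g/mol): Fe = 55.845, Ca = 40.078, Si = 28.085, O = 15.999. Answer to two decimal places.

Formula mass = 508.167 g/mol.
3 Si → 3.0000 mol SiO2 per formula unit; M(SiO2) = 60.083, so SiO2 mass = 180.249 g.
180.249/508.167 × 100 = 35.47 wt%.

35.47 wt%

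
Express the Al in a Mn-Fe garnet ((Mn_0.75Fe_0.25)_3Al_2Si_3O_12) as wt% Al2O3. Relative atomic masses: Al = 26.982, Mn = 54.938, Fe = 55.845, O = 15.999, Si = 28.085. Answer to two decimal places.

Molar mass of (Mn_0.75Fe_0.25)_3Al_2Si_3O_12 = 2.25*54.938 + 0.75*55.845 + 2*26.982 + 3*28.085 + 12*15.999 = 495.701 g/mol.
Each formula unit contains 2 Al, equivalent to 2/2 = 1.0000 mol Al2O3.
M(Al2O3) = 2×26.982 + 3×15.999 = 101.961 g/mol.
Mass of Al2O3 per formula unit = 1.0000 × 101.961 = 101.961 g.
Al2O3 wt% = 101.961 / 495.701 × 100 = 20.57%.

20.57 wt%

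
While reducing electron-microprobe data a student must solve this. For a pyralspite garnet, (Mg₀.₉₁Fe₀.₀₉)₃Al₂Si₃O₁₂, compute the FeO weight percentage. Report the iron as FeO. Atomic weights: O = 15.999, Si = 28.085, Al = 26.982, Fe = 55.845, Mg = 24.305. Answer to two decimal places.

4.71 wt%

Formula mass = 411.638 g/mol.
0.27 Fe → 0.2700 mol FeO per formula unit; M(FeO) = 71.844, so FeO mass = 19.398 g.
19.398/411.638 × 100 = 4.71 wt%.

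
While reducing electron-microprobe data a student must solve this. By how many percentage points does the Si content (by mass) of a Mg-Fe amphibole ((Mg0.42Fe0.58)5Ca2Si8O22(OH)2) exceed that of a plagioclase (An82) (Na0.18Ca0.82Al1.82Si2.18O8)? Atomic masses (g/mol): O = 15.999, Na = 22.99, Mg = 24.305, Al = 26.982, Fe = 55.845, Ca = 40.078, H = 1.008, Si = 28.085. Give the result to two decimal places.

First mineral: 224.680 g Si in 903.819 g formula = 24.86 wt% Si.
Second mineral: 61.225 g Si in 275.327 g formula = 22.24 wt% Si.
24.86% − 22.24% gives a difference of 2.62 percentage points.

2.62 percentage points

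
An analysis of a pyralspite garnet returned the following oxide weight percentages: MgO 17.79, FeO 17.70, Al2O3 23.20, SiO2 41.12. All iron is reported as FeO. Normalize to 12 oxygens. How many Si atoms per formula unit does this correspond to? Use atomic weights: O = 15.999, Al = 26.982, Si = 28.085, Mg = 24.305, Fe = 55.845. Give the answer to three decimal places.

MgO: 17.79/40.304 = 0.44140 mol → 0.44140 mol Mg, 0.44140 mol O.
FeO: 17.70/71.844 = 0.24637 mol → 0.24637 mol Fe, 0.24637 mol O.
Al2O3: 23.20/101.961 = 0.22754 mol → 0.45508 mol Al, 0.68262 mol O.
SiO2: 41.12/60.083 = 0.68439 mol → 0.68439 mol Si, 1.36878 mol O.
Total oxygen = 2.73917 mol. Normalization factor = 12/2.73917 = 4.38089.
Si per 12 O = 0.68439 × 4.38089 = 2.998.

2.998 Si apfu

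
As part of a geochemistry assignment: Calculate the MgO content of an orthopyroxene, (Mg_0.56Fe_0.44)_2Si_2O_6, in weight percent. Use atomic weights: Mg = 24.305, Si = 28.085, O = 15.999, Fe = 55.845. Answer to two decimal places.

19.75 wt%

Molar mass of (Mg_0.56Fe_0.44)_2Si_2O_6 = 1.12×24.305 + 0.88×55.845 + 2×28.085 + 6×15.999 = 228.529 g/mol.
Each formula unit contains 1.12 Mg, equivalent to 1.12/1 = 1.1200 mol MgO.
M(MgO) = 1×24.305 + 1×15.999 = 40.304 g/mol.
Mass of MgO per formula unit = 1.1200 × 40.304 = 45.140 g.
MgO wt% = 45.140 / 228.529 × 100 = 19.75%.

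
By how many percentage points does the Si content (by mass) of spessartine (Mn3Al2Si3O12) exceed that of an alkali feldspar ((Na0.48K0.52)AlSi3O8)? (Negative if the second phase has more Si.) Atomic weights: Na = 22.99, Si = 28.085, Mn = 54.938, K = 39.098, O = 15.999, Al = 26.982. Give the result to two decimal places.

First mineral: 84.255 g Si in 495.021 g formula = 17.02 wt% Si.
Second mineral: 84.255 g Si in 270.595 g formula = 31.14 wt% Si.
17.02% − 31.14% gives a difference of -14.12 percentage points.

-14.12 percentage points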